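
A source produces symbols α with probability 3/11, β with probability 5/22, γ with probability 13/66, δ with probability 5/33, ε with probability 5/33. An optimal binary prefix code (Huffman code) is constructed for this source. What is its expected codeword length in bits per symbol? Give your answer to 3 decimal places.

2.303 bits/symbol

Repeatedly combine the two least-probable nodes; the expected code length is the sum of the merged weights.
merge 5/33 + 5/33 → 10/33
merge 13/66 + 5/22 → 14/33
merge 3/11 + 10/33 → 19/33
merge 14/33 + 19/33 → 1
L = 10/33 + 14/33 + 19/33 + 1 = 76/33 ≈ 2.303 bits/symbol.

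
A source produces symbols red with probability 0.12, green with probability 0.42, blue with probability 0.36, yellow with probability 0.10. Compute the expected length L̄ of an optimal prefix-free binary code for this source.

1.8 bits/symbol

Repeatedly combine the two least-probable nodes; the expected code length is the sum of the merged weights.
merge 1/10 + 3/25 → 11/50
merge 11/50 + 9/25 → 29/50
merge 21/50 + 29/50 → 1
L = 11/50 + 29/50 + 1 = 9/5 = 1.8 bits/symbol.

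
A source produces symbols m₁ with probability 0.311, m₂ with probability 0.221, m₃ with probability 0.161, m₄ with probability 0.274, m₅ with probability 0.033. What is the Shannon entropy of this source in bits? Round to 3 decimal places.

2.104 bits

H = −Σ pᵢ log₂ pᵢ.
−0.311·log₂(0.311) = 0.5240
−0.221·log₂(0.221) = 0.4813
−0.161·log₂(0.161) = 0.4242
−0.274·log₂(0.274) = 0.5118
−0.033·log₂(0.033) = 0.1624
Sum ≈ 2.1037 → 2.104 bits.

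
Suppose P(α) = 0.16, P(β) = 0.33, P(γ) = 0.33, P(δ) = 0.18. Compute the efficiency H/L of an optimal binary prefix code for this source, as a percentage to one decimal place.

96.2%

Entropy H = −Σ p log₂ p ≈ 1.9240 bits.
Huffman merges: 4/25+9/50→17/50; 33/100+33/100→33/50; 17/50+33/50→1. L = 2 ≈ 2.0000.
Efficiency = H/L = 1.9240/2.0000 = 96.2%.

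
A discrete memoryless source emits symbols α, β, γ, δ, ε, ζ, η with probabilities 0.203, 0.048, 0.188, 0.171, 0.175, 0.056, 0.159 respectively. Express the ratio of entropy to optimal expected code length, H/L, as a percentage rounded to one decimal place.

98.1%

Entropy H = −Σ p log₂ p ≈ 2.6610 bits.
Huffman merges: 6/125+7/125→13/125; 13/125+159/1000→263/1000; 171/1000+7/40→173/500; 47/250+203/1000→391/1000; 263/1000+173/500→609/1000; 391/1000+609/1000→1. L = 2713/1000 ≈ 2.7130.
Efficiency = H/L = 2.6610/2.7130 = 98.1%.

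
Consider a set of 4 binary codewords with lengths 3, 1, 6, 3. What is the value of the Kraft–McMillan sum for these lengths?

With common denominator 2^6 = 64: Σ 2^(−ℓᵢ) = 8/64 + 32/64 + 1/64 + 8/64 = 49/64 = 0.765625.

0.765625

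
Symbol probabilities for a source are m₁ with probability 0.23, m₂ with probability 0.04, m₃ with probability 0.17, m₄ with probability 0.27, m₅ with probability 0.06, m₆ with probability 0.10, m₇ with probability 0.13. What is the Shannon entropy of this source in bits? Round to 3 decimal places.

H = −Σ pᵢ log₂ pᵢ.
−0.23·log₂(0.23) = 0.4877
−0.04·log₂(0.04) = 0.1858
−0.17·log₂(0.17) = 0.4346
−0.27·log₂(0.27) = 0.5100
−0.06·log₂(0.06) = 0.2435
−0.10·log₂(0.10) = 0.3322
−0.13·log₂(0.13) = 0.3826
Sum ≈ 2.5764 → 2.576 bits.

2.576 bits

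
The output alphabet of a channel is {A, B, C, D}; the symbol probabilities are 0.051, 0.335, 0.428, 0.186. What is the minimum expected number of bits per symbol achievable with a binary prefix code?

1.809 bits/symbol

Repeatedly combine the two least-probable nodes; the expected code length is the sum of the merged weights.
merge 51/1000 + 93/500 → 237/1000
merge 237/1000 + 67/200 → 143/250
merge 107/250 + 143/250 → 1
L = 237/1000 + 143/250 + 1 = 1809/1000 = 1.809 bits/symbol.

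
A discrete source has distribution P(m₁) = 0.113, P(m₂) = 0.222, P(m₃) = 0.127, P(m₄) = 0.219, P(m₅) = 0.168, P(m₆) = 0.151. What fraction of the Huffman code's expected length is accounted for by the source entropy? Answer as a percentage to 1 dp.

99.2%

Entropy H = −Σ p log₂ p ≈ 2.5396 bits.
Huffman merges: 113/1000+127/1000→6/25; 151/1000+21/125→319/1000; 219/1000+111/500→441/1000; 6/25+319/1000→559/1000; 441/1000+559/1000→1. L = 2559/1000 ≈ 2.5590.
Efficiency = H/L = 2.5396/2.5590 = 99.2%.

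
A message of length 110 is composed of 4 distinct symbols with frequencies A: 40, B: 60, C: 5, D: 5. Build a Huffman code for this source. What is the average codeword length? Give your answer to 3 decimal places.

Probabilities are the counts divided by 110.
Repeatedly combine the two least-probable nodes; the expected code length is the sum of the merged weights.
merge 1/22 + 1/22 → 1/11
merge 1/11 + 4/11 → 5/11
merge 5/11 + 6/11 → 1
L = 1/11 + 5/11 + 1 = 17/11 ≈ 1.545 bits/symbol.

1.545 bits/symbol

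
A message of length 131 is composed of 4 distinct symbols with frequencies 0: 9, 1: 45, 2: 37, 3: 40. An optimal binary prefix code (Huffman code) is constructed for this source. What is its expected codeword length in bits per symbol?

Probabilities are the counts divided by 131.
Repeatedly combine the two least-probable nodes; the expected code length is the sum of the merged weights.
merge 9/131 + 37/131 → 46/131
merge 40/131 + 45/131 → 85/131
merge 46/131 + 85/131 → 1
L = 46/131 + 85/131 + 1 = 2 bits/symbol.

2 bits/symbol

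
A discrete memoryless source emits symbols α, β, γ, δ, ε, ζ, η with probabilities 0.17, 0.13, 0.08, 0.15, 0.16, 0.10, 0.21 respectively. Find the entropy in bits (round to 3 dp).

H = −Σ pᵢ log₂ pᵢ.
−0.17·log₂(0.17) = 0.4346
−0.13·log₂(0.13) = 0.3826
−0.08·log₂(0.08) = 0.2915
−0.15·log₂(0.15) = 0.4105
−0.16·log₂(0.16) = 0.4230
−0.10·log₂(0.10) = 0.3322
−0.21·log₂(0.21) = 0.4728
Sum ≈ 2.7473 → 2.747 bits.

2.747 bits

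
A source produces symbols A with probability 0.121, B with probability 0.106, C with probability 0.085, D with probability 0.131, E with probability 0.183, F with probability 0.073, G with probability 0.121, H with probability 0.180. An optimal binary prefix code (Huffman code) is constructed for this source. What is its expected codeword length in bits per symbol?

2.975 bits/symbol

Repeatedly combine the two least-probable nodes; the expected code length is the sum of the merged weights.
merge 73/1000 + 17/200 → 79/500
merge 53/500 + 121/1000 → 227/1000
merge 121/1000 + 131/1000 → 63/250
merge 79/500 + 9/50 → 169/500
merge 183/1000 + 227/1000 → 41/100
merge 63/250 + 169/500 → 59/100
merge 41/100 + 59/100 → 1
L = 79/500 + 227/1000 + 63/250 + 169/500 + 41/100 + 59/100 + 1 = 119/40 = 2.975 bits/symbol.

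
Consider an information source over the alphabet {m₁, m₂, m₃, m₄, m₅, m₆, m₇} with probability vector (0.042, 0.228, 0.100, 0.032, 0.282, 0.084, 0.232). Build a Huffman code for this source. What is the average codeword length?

2.49 bits/symbol

Repeatedly combine the two least-probable nodes; the expected code length is the sum of the merged weights.
merge 4/125 + 21/500 → 37/500
merge 37/500 + 21/250 → 79/500
merge 1/10 + 79/500 → 129/500
merge 57/250 + 29/125 → 23/50
merge 129/500 + 141/500 → 27/50
merge 23/50 + 27/50 → 1
L = 37/500 + 79/500 + 129/500 + 23/50 + 27/50 + 1 = 249/100 = 2.49 bits/symbol.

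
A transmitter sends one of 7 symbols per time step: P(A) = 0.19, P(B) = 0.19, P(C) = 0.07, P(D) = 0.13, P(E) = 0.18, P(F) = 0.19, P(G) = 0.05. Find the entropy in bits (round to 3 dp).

2.678 bits

H = −Σ pᵢ log₂ pᵢ.
−0.19·log₂(0.19) = 0.4552
−0.19·log₂(0.19) = 0.4552
−0.07·log₂(0.07) = 0.2686
−0.13·log₂(0.13) = 0.3826
−0.18·log₂(0.18) = 0.4453
−0.19·log₂(0.19) = 0.4552
−0.05·log₂(0.05) = 0.2161
Sum ≈ 2.6783 → 2.678 bits.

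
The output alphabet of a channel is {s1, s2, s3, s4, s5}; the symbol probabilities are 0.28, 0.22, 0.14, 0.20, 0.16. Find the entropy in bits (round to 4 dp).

H = −Σ pᵢ log₂ pᵢ.
−0.28·log₂(0.28) = 0.5142
−0.22·log₂(0.22) = 0.4806
−0.14·log₂(0.14) = 0.3971
−0.20·log₂(0.20) = 0.4644
−0.16·log₂(0.16) = 0.4230
Sum ≈ 2.2793 → 2.2793 bits.

2.2793 bits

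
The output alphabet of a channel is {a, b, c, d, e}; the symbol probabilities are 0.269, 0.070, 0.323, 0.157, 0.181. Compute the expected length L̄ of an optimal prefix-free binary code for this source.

Repeatedly combine the two least-probable nodes; the expected code length is the sum of the merged weights.
merge 7/100 + 157/1000 → 227/1000
merge 181/1000 + 227/1000 → 51/125
merge 269/1000 + 323/1000 → 74/125
merge 51/125 + 74/125 → 1
L = 227/1000 + 51/125 + 74/125 + 1 = 2227/1000 = 2.227 bits/symbol.

2.227 bits/symbol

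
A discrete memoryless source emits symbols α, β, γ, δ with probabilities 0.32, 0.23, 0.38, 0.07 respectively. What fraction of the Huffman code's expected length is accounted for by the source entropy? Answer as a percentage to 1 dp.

94.4%

Entropy H = −Σ p log₂ p ≈ 1.8127 bits.
Huffman merges: 7/100+23/100→3/10; 3/10+8/25→31/50; 19/50+31/50→1. L = 48/25 ≈ 1.9200.
Efficiency = H/L = 1.8127/1.9200 = 94.4%.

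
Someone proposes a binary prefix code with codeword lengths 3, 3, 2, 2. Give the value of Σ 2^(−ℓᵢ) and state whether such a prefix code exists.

With common denominator 2^3 = 8: Σ 2^(−ℓᵢ) = 1/8 + 1/8 + 2/8 + 2/8 = 6/8 = 0.75.
Kraft's inequality requires Σ ≤ 1; here Σ = 0.75 ≤ 1, so such a prefix code exists.

0.75; yes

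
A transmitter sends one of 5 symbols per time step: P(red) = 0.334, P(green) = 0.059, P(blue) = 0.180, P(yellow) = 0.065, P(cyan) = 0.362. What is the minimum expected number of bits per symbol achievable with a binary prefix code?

Repeatedly combine the two least-probable nodes; the expected code length is the sum of the merged weights.
merge 59/1000 + 13/200 → 31/250
merge 31/250 + 9/50 → 38/125
merge 38/125 + 167/500 → 319/500
merge 181/500 + 319/500 → 1
L = 31/250 + 38/125 + 319/500 + 1 = 1033/500 = 2.066 bits/symbol.

2.066 bits/symbol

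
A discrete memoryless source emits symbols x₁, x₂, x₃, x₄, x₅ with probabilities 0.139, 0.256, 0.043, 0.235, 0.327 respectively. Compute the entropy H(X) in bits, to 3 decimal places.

H = −Σ pᵢ log₂ pᵢ.
−0.139·log₂(0.139) = 0.3957
−0.256·log₂(0.256) = 0.5032
−0.043·log₂(0.043) = 0.1952
−0.235·log₂(0.235) = 0.4910
−0.327·log₂(0.327) = 0.5273
Sum ≈ 2.1125 → 2.112 bits.

2.112 bits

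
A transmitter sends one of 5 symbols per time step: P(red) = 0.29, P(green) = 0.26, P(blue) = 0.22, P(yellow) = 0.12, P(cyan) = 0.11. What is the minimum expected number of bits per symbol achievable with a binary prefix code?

Repeatedly combine the two least-probable nodes; the expected code length is the sum of the merged weights.
merge 11/100 + 3/25 → 23/100
merge 11/50 + 23/100 → 9/20
merge 13/50 + 29/100 → 11/20
merge 9/20 + 11/20 → 1
L = 23/100 + 9/20 + 11/20 + 1 = 223/100 = 2.23 bits/symbol.

2.23 bits/symbol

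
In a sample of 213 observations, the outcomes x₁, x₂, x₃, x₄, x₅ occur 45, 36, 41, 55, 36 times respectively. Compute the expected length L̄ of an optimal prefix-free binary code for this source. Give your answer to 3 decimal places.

Probabilities are the counts divided by 213.
Repeatedly combine the two least-probable nodes; the expected code length is the sum of the merged weights.
merge 12/71 + 12/71 → 24/71
merge 41/213 + 15/71 → 86/213
merge 55/213 + 24/71 → 127/213
merge 86/213 + 127/213 → 1
L = 24/71 + 86/213 + 127/213 + 1 = 166/71 ≈ 2.338 bits/symbol.

2.338 bits/symbol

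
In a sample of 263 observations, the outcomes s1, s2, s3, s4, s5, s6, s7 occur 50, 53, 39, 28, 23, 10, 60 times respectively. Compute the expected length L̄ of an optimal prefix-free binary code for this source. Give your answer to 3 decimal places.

2.696 bits/symbol

Probabilities are the counts divided by 263.
Repeatedly combine the two least-probable nodes; the expected code length is the sum of the merged weights.
merge 10/263 + 23/263 → 33/263
merge 28/263 + 33/263 → 61/263
merge 39/263 + 50/263 → 89/263
merge 53/263 + 60/263 → 113/263
merge 61/263 + 89/263 → 150/263
merge 113/263 + 150/263 → 1
L = 33/263 + 61/263 + 89/263 + 113/263 + 150/263 + 1 = 709/263 ≈ 2.696 bits/symbol.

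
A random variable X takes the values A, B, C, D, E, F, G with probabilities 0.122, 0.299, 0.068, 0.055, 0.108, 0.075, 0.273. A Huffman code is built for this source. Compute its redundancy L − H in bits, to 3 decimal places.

0.028 bits

Entropy H = −Σ p log₂ p ≈ 2.5233 bits.
Huffman merges: 11/200+17/250→123/1000; 3/40+27/250→183/1000; 61/500+123/1000→49/200; 183/1000+49/200→107/250; 273/1000+299/1000→143/250; 107/250+143/250→1. L = 2551/1000 ≈ 2.5510.
L − H = 2.5510 − 2.5233 = 0.028 bits.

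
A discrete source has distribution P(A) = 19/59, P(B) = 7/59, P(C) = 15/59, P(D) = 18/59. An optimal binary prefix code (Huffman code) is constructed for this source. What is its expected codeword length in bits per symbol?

Repeatedly combine the two least-probable nodes; the expected code length is the sum of the merged weights.
merge 7/59 + 15/59 → 22/59
merge 18/59 + 19/59 → 37/59
merge 22/59 + 37/59 → 1
L = 22/59 + 37/59 + 1 = 2 bits/symbol.

2 bits/symbol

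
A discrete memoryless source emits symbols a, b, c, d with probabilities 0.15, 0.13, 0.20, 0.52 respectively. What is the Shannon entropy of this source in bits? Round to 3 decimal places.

H = −Σ pᵢ log₂ pᵢ.
−0.15·log₂(0.15) = 0.4105
−0.13·log₂(0.13) = 0.3826
−0.20·log₂(0.20) = 0.4644
−0.52·log₂(0.52) = 0.4906
Sum ≈ 1.7482 → 1.748 bits.

1.748 bits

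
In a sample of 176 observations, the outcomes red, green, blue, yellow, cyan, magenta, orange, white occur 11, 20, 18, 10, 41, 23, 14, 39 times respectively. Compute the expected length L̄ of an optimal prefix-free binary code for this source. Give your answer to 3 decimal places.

Probabilities are the counts divided by 176.
Repeatedly combine the two least-probable nodes; the expected code length is the sum of the merged weights.
merge 5/88 + 1/16 → 21/176
merge 7/88 + 9/88 → 2/11
merge 5/44 + 21/176 → 41/176
merge 23/176 + 2/11 → 5/16
merge 39/176 + 41/176 → 5/11
merge 41/176 + 5/16 → 6/11
merge 5/11 + 6/11 → 1
L = 21/176 + 2/11 + 41/176 + 5/16 + 5/11 + 6/11 + 1 = 501/176 ≈ 2.847 bits/symbol.

2.847 bits/symbol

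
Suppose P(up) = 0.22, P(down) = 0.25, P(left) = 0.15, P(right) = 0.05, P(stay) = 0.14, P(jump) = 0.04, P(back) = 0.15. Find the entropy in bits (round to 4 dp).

H = −Σ pᵢ log₂ pᵢ.
−0.22·log₂(0.22) = 0.4806
−0.25·log₂(0.25) = 0.5000
−0.15·log₂(0.15) = 0.4105
−0.05·log₂(0.05) = 0.2161
−0.14·log₂(0.14) = 0.3971
−0.04·log₂(0.04) = 0.1858
−0.15·log₂(0.15) = 0.4105
Sum ≈ 2.6006 → 2.6006 bits.

2.6006 bits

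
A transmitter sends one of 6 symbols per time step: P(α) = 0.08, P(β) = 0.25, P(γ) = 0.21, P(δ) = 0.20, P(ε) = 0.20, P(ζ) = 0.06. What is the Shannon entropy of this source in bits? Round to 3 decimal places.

2.437 bits

H = −Σ pᵢ log₂ pᵢ.
−0.08·log₂(0.08) = 0.2915
−0.25·log₂(0.25) = 0.5000
−0.21·log₂(0.21) = 0.4728
−0.20·log₂(0.20) = 0.4644
−0.20·log₂(0.20) = 0.4644
−0.06·log₂(0.06) = 0.2435
Sum ≈ 2.4366 → 2.437 bits.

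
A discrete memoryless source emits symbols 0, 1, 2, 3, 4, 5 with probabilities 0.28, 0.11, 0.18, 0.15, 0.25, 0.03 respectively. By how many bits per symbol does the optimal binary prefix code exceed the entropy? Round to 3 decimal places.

Entropy H = −Σ p log₂ p ≈ 2.3721 bits.
Huffman merges: 3/100+11/100→7/50; 7/50+3/20→29/100; 9/50+1/4→43/100; 7/25+29/100→57/100; 43/100+57/100→1. L = 243/100 ≈ 2.4300.
L − H = 2.4300 − 2.3721 = 0.058 bits.

0.058 bits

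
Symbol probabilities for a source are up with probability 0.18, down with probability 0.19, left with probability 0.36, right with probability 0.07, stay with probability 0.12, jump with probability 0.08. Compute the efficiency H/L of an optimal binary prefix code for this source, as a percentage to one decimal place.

97.4%

Entropy H = −Σ p log₂ p ≈ 2.3583 bits.
Huffman merges: 7/100+2/25→3/20; 3/25+3/20→27/100; 9/50+19/100→37/100; 27/100+9/25→63/100; 37/100+63/100→1. L = 121/50 ≈ 2.4200.
Efficiency = H/L = 2.3583/2.4200 = 97.4%.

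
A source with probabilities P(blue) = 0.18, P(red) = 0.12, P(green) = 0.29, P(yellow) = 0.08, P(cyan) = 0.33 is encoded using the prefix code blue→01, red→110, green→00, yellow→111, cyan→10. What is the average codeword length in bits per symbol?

L̄ = Σ pᵢ·ℓᵢ = 0.18·2 + 0.12·3 + 0.29·2 + 0.08·3 + 0.33·2 = 2.2 bits/symbol.

2.2 bits/symbol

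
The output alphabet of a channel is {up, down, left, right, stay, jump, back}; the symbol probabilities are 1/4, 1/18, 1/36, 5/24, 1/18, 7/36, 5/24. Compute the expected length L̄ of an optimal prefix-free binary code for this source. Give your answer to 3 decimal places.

Repeatedly combine the two least-probable nodes; the expected code length is the sum of the merged weights.
merge 1/36 + 1/18 → 1/12
merge 1/18 + 1/12 → 5/36
merge 5/36 + 7/36 → 1/3
merge 5/24 + 5/24 → 5/12
merge 1/4 + 1/3 → 7/12
merge 5/12 + 7/12 → 1
L = 1/12 + 5/36 + 1/3 + 5/12 + 7/12 + 1 = 23/9 ≈ 2.556 bits/symbol.

2.556 bits/symbol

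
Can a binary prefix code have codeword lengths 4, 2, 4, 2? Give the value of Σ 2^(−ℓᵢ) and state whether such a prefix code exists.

0.625; yes

With common denominator 2^4 = 16: Σ 2^(−ℓᵢ) = 1/16 + 4/16 + 1/16 + 4/16 = 10/16 = 0.625.
Kraft's inequality requires Σ ≤ 1; here Σ = 0.625 ≤ 1, so such a prefix code exists.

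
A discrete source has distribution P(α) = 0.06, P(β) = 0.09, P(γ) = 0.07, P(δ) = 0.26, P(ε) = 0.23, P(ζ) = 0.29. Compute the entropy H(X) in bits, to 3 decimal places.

2.336 bits

H = −Σ pᵢ log₂ pᵢ.
−0.06·log₂(0.06) = 0.2435
−0.09·log₂(0.09) = 0.3127
−0.07·log₂(0.07) = 0.2686
−0.26·log₂(0.26) = 0.5053
−0.23·log₂(0.23) = 0.4877
−0.29·log₂(0.29) = 0.5179
Sum ≈ 2.3356 → 2.336 bits.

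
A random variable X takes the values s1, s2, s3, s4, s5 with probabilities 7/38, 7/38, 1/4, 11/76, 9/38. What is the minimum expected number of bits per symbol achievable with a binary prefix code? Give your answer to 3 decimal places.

Repeatedly combine the two least-probable nodes; the expected code length is the sum of the merged weights.
merge 11/76 + 7/38 → 25/76
merge 7/38 + 9/38 → 8/19
merge 1/4 + 25/76 → 11/19
merge 8/19 + 11/19 → 1
L = 25/76 + 8/19 + 11/19 + 1 = 177/76 ≈ 2.329 bits/symbol.

2.329 bits/symbol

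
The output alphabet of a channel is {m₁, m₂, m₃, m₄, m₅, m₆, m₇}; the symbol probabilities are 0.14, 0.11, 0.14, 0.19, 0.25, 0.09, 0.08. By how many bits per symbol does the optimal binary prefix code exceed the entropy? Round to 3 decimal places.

Entropy H = −Σ p log₂ p ≈ 2.7039 bits.
Huffman merges: 2/25+9/100→17/100; 11/100+7/50→1/4; 7/50+17/100→31/100; 19/100+1/4→11/25; 1/4+31/100→14/25; 11/25+14/25→1. L = 273/100 ≈ 2.7300.
L − H = 2.7300 − 2.7039 = 0.026 bits.

0.026 bits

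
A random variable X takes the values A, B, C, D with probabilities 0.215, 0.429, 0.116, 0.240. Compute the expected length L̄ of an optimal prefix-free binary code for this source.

1.902 bits/symbol

Repeatedly combine the two least-probable nodes; the expected code length is the sum of the merged weights.
merge 29/250 + 43/200 → 331/1000
merge 6/25 + 331/1000 → 571/1000
merge 429/1000 + 571/1000 → 1
L = 331/1000 + 571/1000 + 1 = 951/500 = 1.902 bits/symbol.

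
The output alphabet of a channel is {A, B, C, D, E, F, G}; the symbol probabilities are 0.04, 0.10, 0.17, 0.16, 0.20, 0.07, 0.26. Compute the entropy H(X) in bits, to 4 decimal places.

H = −Σ pᵢ log₂ pᵢ.
−0.04·log₂(0.04) = 0.1858
−0.10·log₂(0.10) = 0.3322
−0.17·log₂(0.17) = 0.4346
−0.16·log₂(0.16) = 0.4230
−0.20·log₂(0.20) = 0.4644
−0.07·log₂(0.07) = 0.2686
−0.26·log₂(0.26) = 0.5053
Sum ≈ 2.6138 → 2.6138 bits.

2.6138 bits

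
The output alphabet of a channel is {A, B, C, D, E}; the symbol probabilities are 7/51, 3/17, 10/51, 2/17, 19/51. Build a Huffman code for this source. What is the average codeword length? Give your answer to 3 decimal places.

Repeatedly combine the two least-probable nodes; the expected code length is the sum of the merged weights.
merge 2/17 + 7/51 → 13/51
merge 3/17 + 10/51 → 19/51
merge 13/51 + 19/51 → 32/51
merge 19/51 + 32/51 → 1
L = 13/51 + 19/51 + 32/51 + 1 = 115/51 ≈ 2.255 bits/symbol.

2.255 bits/symbol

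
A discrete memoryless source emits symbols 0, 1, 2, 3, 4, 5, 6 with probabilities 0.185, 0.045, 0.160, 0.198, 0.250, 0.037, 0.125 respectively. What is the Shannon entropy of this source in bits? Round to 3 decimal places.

2.588 bits

H = −Σ pᵢ log₂ pᵢ.
−0.185·log₂(0.185) = 0.4504
−0.045·log₂(0.045) = 0.2013
−0.160·log₂(0.160) = 0.4230
−0.198·log₂(0.198) = 0.4626
−0.250·log₂(0.250) = 0.5000
−0.037·log₂(0.037) = 0.1760
−0.125·log₂(0.125) = 0.3750
Sum ≈ 2.5883 → 2.588 bits.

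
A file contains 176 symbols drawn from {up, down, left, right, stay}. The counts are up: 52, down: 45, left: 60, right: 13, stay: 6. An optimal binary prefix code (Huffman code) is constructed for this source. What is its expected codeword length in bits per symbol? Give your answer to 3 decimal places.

2.108 bits/symbol

Probabilities are the counts divided by 176.
Repeatedly combine the two least-probable nodes; the expected code length is the sum of the merged weights.
merge 3/88 + 13/176 → 19/176
merge 19/176 + 45/176 → 4/11
merge 13/44 + 15/44 → 7/11
merge 4/11 + 7/11 → 1
L = 19/176 + 4/11 + 7/11 + 1 = 371/176 ≈ 2.108 bits/symbol.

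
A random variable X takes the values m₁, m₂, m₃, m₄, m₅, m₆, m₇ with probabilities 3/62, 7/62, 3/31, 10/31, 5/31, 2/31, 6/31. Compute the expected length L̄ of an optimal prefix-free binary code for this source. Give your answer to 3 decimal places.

2.597 bits/symbol

Repeatedly combine the two least-probable nodes; the expected code length is the sum of the merged weights.
merge 3/62 + 2/31 → 7/62
merge 3/31 + 7/62 → 13/62
merge 7/62 + 5/31 → 17/62
merge 6/31 + 13/62 → 25/62
merge 17/62 + 10/31 → 37/62
merge 25/62 + 37/62 → 1
L = 7/62 + 13/62 + 17/62 + 25/62 + 37/62 + 1 = 161/62 ≈ 2.597 bits/symbol.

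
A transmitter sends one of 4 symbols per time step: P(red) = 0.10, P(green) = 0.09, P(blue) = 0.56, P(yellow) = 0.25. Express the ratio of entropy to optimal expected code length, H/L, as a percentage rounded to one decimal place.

99.0%

Entropy H = −Σ p log₂ p ≈ 1.6133 bits.
Huffman merges: 9/100+1/10→19/100; 19/100+1/4→11/25; 11/25+14/25→1. L = 163/100 ≈ 1.6300.
Efficiency = H/L = 1.6133/1.6300 = 99.0%.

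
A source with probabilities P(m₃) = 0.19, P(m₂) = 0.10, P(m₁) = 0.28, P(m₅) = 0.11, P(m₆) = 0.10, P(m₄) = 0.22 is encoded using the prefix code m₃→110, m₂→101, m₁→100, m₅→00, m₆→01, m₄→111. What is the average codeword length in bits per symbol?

2.79 bits/symbol

L̄ = Σ pᵢ·ℓᵢ = 0.19·3 + 0.10·3 + 0.28·3 + 0.11·2 + 0.10·2 + 0.22·3 = 2.79 bits/symbol.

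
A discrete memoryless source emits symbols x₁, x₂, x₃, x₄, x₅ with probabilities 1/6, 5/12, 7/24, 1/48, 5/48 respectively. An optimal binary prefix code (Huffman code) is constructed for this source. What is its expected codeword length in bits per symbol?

Repeatedly combine the two least-probable nodes; the expected code length is the sum of the merged weights.
merge 1/48 + 5/48 → 1/8
merge 1/8 + 1/6 → 7/24
merge 7/24 + 7/24 → 7/12
merge 5/12 + 7/12 → 1
L = 1/8 + 7/24 + 7/12 + 1 = 2 bits/symbol.

2 bits/symbol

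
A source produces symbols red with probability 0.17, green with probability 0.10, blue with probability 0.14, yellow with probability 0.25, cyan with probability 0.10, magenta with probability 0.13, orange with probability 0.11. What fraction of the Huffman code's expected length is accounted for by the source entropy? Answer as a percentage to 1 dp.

99.2%

Entropy H = −Σ p log₂ p ≈ 2.7290 bits.
Huffman merges: 1/10+1/10→1/5; 11/100+13/100→6/25; 7/50+17/100→31/100; 1/5+6/25→11/25; 1/4+31/100→14/25; 11/25+14/25→1. L = 11/4 ≈ 2.7500.
Efficiency = H/L = 2.7290/2.7500 = 99.2%.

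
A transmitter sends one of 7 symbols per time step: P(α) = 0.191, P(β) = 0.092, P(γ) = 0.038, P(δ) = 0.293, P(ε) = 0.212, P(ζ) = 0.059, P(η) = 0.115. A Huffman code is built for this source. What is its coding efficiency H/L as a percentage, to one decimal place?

98.3%

Entropy H = −Σ p log₂ p ≈ 2.5452 bits.
Huffman merges: 19/500+59/1000→97/1000; 23/250+97/1000→189/1000; 23/200+189/1000→38/125; 191/1000+53/250→403/1000; 293/1000+38/125→597/1000; 403/1000+597/1000→1. L = 259/100 ≈ 2.5900.
Efficiency = H/L = 2.5452/2.5900 = 98.3%.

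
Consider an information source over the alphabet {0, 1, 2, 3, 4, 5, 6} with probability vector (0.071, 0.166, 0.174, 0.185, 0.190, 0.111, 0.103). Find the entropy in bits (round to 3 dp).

H = −Σ pᵢ log₂ pᵢ.
−0.071·log₂(0.071) = 0.2709
−0.166·log₂(0.166) = 0.4301
−0.174·log₂(0.174) = 0.4390
−0.185·log₂(0.185) = 0.4504
−0.190·log₂(0.190) = 0.4552
−0.111·log₂(0.111) = 0.3520
−0.103·log₂(0.103) = 0.3378
Sum ≈ 2.7354 → 2.735 bits.

2.735 bits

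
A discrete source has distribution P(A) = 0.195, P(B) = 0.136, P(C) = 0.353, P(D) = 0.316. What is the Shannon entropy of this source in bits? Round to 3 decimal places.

H = −Σ pᵢ log₂ pᵢ.
−0.195·log₂(0.195) = 0.4599
−0.136·log₂(0.136) = 0.3915
−0.353·log₂(0.353) = 0.5303
−0.316·log₂(0.316) = 0.5252
Sum ≈ 1.9068 → 1.907 bits.

1.907 bits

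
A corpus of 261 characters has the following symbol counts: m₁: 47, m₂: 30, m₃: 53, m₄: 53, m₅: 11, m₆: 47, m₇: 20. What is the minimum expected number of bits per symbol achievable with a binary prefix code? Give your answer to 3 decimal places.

Probabilities are the counts divided by 261.
Repeatedly combine the two least-probable nodes; the expected code length is the sum of the merged weights.
merge 11/261 + 20/261 → 31/261
merge 10/87 + 31/261 → 61/261
merge 47/261 + 47/261 → 94/261
merge 53/261 + 53/261 → 106/261
merge 61/261 + 94/261 → 155/261
merge 106/261 + 155/261 → 1
L = 31/261 + 61/261 + 94/261 + 106/261 + 155/261 + 1 = 236/87 ≈ 2.713 bits/symbol.

2.713 bits/symbol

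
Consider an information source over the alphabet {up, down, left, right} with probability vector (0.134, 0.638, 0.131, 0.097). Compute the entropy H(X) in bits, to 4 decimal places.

H = −Σ pᵢ log₂ pᵢ.
−0.134·log₂(0.134) = 0.3886
−0.638·log₂(0.638) = 0.4137
−0.131·log₂(0.131) = 0.3841
−0.097·log₂(0.097) = 0.3265
Sum ≈ 1.5128 → 1.5128 bits.

1.5128 bits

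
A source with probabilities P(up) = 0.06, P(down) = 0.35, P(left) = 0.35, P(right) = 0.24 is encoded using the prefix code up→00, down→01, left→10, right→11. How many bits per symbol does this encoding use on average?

2 bits/symbol

L̄ = Σ pᵢ·ℓᵢ = 0.06·2 + 0.35·2 + 0.35·2 + 0.24·2 = 2 bits/symbol.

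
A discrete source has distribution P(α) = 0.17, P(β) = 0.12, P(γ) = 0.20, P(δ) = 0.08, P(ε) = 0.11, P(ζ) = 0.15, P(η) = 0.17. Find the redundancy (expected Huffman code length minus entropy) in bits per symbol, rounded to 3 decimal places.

0.047 bits

Entropy H = −Σ p log₂ p ≈ 2.7530 bits.
Huffman merges: 2/25+11/100→19/100; 3/25+3/20→27/100; 17/100+17/100→17/50; 19/100+1/5→39/100; 27/100+17/50→61/100; 39/100+61/100→1. L = 14/5 ≈ 2.8000.
L − H = 2.8000 − 2.7530 = 0.047 bits.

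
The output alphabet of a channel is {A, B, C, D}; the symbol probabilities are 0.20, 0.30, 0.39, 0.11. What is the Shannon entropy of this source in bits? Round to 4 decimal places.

H = −Σ pᵢ log₂ pᵢ.
−0.20·log₂(0.20) = 0.4644
−0.30·log₂(0.30) = 0.5211
−0.39·log₂(0.39) = 0.5298
−0.11·log₂(0.11) = 0.3503
Sum ≈ 1.8656 → 1.8656 bits.

1.8656 bits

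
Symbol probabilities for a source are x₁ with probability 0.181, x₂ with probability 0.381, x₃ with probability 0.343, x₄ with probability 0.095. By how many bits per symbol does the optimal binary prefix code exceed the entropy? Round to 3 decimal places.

0.066 bits

Entropy H = −Σ p log₂ p ≈ 1.8288 bits.
Huffman merges: 19/200+181/1000→69/250; 69/250+343/1000→619/1000; 381/1000+619/1000→1. L = 379/200 ≈ 1.8950.
L − H = 1.8950 − 1.8288 = 0.066 bits.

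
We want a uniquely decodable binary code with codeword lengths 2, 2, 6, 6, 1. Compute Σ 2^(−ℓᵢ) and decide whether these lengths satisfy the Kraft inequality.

1.03125; no

With common denominator 2^6 = 64: Σ 2^(−ℓᵢ) = 16/64 + 16/64 + 1/64 + 1/64 + 32/64 = 66/64 = 1.03125.
Kraft's inequality requires Σ ≤ 1; here Σ = 1.03125 > 1, so no such prefix code exists.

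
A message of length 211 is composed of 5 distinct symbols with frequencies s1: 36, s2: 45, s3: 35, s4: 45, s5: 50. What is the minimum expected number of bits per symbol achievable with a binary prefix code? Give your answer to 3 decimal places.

2.336 bits/symbol

Probabilities are the counts divided by 211.
Repeatedly combine the two least-probable nodes; the expected code length is the sum of the merged weights.
merge 35/211 + 36/211 → 71/211
merge 45/211 + 45/211 → 90/211
merge 50/211 + 71/211 → 121/211
merge 90/211 + 121/211 → 1
L = 71/211 + 90/211 + 121/211 + 1 = 493/211 ≈ 2.336 bits/symbol.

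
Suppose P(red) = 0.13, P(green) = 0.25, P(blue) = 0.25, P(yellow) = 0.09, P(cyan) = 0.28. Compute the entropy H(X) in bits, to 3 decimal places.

2.210 bits

H = −Σ pᵢ log₂ pᵢ.
−0.13·log₂(0.13) = 0.3826
−0.25·log₂(0.25) = 0.5000
−0.25·log₂(0.25) = 0.5000
−0.09·log₂(0.09) = 0.3127
−0.28·log₂(0.28) = 0.5142
Sum ≈ 2.2095 → 2.210 bits.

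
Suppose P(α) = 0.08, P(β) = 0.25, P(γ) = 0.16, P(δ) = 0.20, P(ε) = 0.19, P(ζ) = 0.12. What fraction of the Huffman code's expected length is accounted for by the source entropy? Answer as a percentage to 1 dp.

98.1%

Entropy H = −Σ p log₂ p ≈ 2.5012 bits.
Huffman merges: 2/25+3/25→1/5; 4/25+19/100→7/20; 1/5+1/5→2/5; 1/4+7/20→3/5; 2/5+3/5→1. L = 51/20 ≈ 2.5500.
Efficiency = H/L = 2.5012/2.5500 = 98.1%.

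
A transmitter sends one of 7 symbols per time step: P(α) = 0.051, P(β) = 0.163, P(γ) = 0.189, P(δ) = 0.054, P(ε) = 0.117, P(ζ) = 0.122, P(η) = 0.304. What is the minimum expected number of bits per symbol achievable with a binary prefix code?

2.612 bits/symbol

Repeatedly combine the two least-probable nodes; the expected code length is the sum of the merged weights.
merge 51/1000 + 27/500 → 21/200
merge 21/200 + 117/1000 → 111/500
merge 61/500 + 163/1000 → 57/200
merge 189/1000 + 111/500 → 411/1000
merge 57/200 + 38/125 → 589/1000
merge 411/1000 + 589/1000 → 1
L = 21/200 + 111/500 + 57/200 + 411/1000 + 589/1000 + 1 = 653/250 = 2.612 bits/symbol.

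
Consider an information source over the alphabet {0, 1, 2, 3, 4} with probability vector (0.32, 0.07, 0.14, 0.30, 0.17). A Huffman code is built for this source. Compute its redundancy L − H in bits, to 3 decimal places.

Entropy H = −Σ p log₂ p ≈ 2.1474 bits.
Huffman merges: 7/100+7/50→21/100; 17/100+21/100→19/50; 3/10+8/25→31/50; 19/50+31/50→1. L = 221/100 ≈ 2.2100.
L − H = 2.2100 − 2.1474 = 0.063 bits.

0.063 bits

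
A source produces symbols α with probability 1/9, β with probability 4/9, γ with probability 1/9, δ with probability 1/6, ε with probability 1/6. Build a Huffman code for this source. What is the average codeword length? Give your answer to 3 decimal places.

Repeatedly combine the two least-probable nodes; the expected code length is the sum of the merged weights.
merge 1/9 + 1/9 → 2/9
merge 1/6 + 1/6 → 1/3
merge 2/9 + 1/3 → 5/9
merge 4/9 + 5/9 → 1
L = 2/9 + 1/3 + 5/9 + 1 = 19/9 ≈ 2.111 bits/symbol.

2.111 bits/symbol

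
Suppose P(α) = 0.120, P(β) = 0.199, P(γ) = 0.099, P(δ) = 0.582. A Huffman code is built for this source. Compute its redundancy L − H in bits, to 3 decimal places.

Entropy H = −Σ p log₂ p ≈ 1.6154 bits.
Huffman merges: 99/1000+3/25→219/1000; 199/1000+219/1000→209/500; 209/500+291/500→1. L = 1637/1000 ≈ 1.6370.
L − H = 1.6370 − 1.6154 = 0.022 bits.

0.022 bits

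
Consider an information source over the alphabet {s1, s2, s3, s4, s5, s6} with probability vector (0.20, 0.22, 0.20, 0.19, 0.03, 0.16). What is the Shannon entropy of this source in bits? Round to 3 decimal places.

H = −Σ pᵢ log₂ pᵢ.
−0.20·log₂(0.20) = 0.4644
−0.22·log₂(0.22) = 0.4806
−0.20·log₂(0.20) = 0.4644
−0.19·log₂(0.19) = 0.4552
−0.03·log₂(0.03) = 0.1518
−0.16·log₂(0.16) = 0.4230
Sum ≈ 2.4394 → 2.439 bits.

2.439 bits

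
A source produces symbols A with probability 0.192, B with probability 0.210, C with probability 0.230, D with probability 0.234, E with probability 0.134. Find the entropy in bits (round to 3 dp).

2.296 bits

H = −Σ pᵢ log₂ pᵢ.
−0.192·log₂(0.192) = 0.4571
−0.210·log₂(0.210) = 0.4728
−0.230·log₂(0.230) = 0.4877
−0.234·log₂(0.234) = 0.4903
−0.134·log₂(0.134) = 0.3886
Sum ≈ 2.2965 → 2.296 bits.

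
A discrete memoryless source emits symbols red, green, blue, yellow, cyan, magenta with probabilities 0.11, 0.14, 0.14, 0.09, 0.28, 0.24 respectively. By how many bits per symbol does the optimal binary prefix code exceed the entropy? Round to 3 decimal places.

Entropy H = −Σ p log₂ p ≈ 2.4655 bits.
Huffman merges: 9/100+11/100→1/5; 7/50+7/50→7/25; 1/5+6/25→11/25; 7/25+7/25→14/25; 11/25+14/25→1. L = 62/25 ≈ 2.4800.
L − H = 2.4800 − 2.4655 = 0.014 bits.

0.014 bits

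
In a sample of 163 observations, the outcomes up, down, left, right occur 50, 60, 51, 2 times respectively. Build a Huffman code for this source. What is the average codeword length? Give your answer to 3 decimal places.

1.951 bits/symbol

Probabilities are the counts divided by 163.
Repeatedly combine the two least-probable nodes; the expected code length is the sum of the merged weights.
merge 2/163 + 50/163 → 52/163
merge 51/163 + 52/163 → 103/163
merge 60/163 + 103/163 → 1
L = 52/163 + 103/163 + 1 = 318/163 ≈ 1.951 bits/symbol.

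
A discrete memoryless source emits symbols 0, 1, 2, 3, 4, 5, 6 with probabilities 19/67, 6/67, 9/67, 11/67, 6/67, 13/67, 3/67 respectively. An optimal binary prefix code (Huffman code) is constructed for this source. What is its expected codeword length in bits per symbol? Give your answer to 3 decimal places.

2.657 bits/symbol

Repeatedly combine the two least-probable nodes; the expected code length is the sum of the merged weights.
merge 3/67 + 6/67 → 9/67
merge 6/67 + 9/67 → 15/67
merge 9/67 + 11/67 → 20/67
merge 13/67 + 15/67 → 28/67
merge 19/67 + 20/67 → 39/67
merge 28/67 + 39/67 → 1
L = 9/67 + 15/67 + 20/67 + 28/67 + 39/67 + 1 = 178/67 ≈ 2.657 bits/symbol.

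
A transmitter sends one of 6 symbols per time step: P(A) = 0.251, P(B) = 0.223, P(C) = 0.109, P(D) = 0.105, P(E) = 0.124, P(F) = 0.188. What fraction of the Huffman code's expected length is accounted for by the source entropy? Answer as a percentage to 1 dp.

99.0%

Entropy H = −Σ p log₂ p ≈ 2.5000 bits.
Huffman merges: 21/200+109/1000→107/500; 31/250+47/250→39/125; 107/500+223/1000→437/1000; 251/1000+39/125→563/1000; 437/1000+563/1000→1. L = 1263/500 ≈ 2.5260.
Efficiency = H/L = 2.5000/2.5260 = 99.0%.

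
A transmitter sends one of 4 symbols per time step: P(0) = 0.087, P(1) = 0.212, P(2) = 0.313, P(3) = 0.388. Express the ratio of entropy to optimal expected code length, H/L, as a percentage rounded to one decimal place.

Entropy H = −Σ p log₂ p ≈ 1.8354 bits.
Huffman merges: 87/1000+53/250→299/1000; 299/1000+313/1000→153/250; 97/250+153/250→1. L = 1911/1000 ≈ 1.9110.
Efficiency = H/L = 1.8354/1.9110 = 96.0%.

96.0%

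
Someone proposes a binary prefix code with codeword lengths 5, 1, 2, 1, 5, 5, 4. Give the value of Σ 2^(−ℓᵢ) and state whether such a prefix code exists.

1.40625; no

With common denominator 2^5 = 32: Σ 2^(−ℓᵢ) = 1/32 + 16/32 + 8/32 + 16/32 + 1/32 + 1/32 + 2/32 = 45/32 = 1.40625.
Kraft's inequality requires Σ ≤ 1; here Σ = 1.40625 > 1, so no such prefix code exists.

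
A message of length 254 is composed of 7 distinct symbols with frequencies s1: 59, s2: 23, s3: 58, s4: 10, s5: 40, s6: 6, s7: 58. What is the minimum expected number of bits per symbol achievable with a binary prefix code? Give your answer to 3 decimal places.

2.528 bits/symbol

Probabilities are the counts divided by 254.
Repeatedly combine the two least-probable nodes; the expected code length is the sum of the merged weights.
merge 3/127 + 5/127 → 8/127
merge 8/127 + 23/254 → 39/254
merge 39/254 + 20/127 → 79/254
merge 29/127 + 29/127 → 58/127
merge 59/254 + 79/254 → 69/127
merge 58/127 + 69/127 → 1
L = 8/127 + 39/254 + 79/254 + 58/127 + 69/127 + 1 = 321/127 ≈ 2.528 bits/symbol.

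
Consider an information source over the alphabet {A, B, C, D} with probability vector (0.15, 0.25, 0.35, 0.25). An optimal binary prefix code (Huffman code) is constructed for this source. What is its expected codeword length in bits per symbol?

2 bits/symbol

Repeatedly combine the two least-probable nodes; the expected code length is the sum of the merged weights.
merge 3/20 + 1/4 → 2/5
merge 1/4 + 7/20 → 3/5
merge 2/5 + 3/5 → 1
L = 2/5 + 3/5 + 1 = 2 bits/symbol.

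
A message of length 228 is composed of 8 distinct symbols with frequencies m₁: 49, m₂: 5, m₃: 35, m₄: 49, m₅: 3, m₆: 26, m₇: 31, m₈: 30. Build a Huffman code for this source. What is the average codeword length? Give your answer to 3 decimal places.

2.754 bits/symbol

Probabilities are the counts divided by 228.
Repeatedly combine the two least-probable nodes; the expected code length is the sum of the merged weights.
merge 1/76 + 5/228 → 2/57
merge 2/57 + 13/114 → 17/114
merge 5/38 + 31/228 → 61/228
merge 17/114 + 35/228 → 23/76
merge 49/228 + 49/228 → 49/114
merge 61/228 + 23/76 → 65/114
merge 49/114 + 65/114 → 1
L = 2/57 + 17/114 + 61/228 + 23/76 + 49/114 + 65/114 + 1 = 157/57 ≈ 2.754 bits/symbol.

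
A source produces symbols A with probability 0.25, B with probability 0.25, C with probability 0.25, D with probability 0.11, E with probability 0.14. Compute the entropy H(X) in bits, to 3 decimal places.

2.247 bits

H = −Σ pᵢ log₂ pᵢ.
−0.25·log₂(0.25) = 0.5000
−0.25·log₂(0.25) = 0.5000
−0.25·log₂(0.25) = 0.5000
−0.11·log₂(0.11) = 0.3503
−0.14·log₂(0.14) = 0.3971
Sum ≈ 2.2474 → 2.247 bits.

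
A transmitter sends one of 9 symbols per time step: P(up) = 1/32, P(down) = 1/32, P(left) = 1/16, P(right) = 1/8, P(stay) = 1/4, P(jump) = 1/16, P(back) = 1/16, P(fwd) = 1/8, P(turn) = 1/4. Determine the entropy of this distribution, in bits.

Each probability is a power of 1/2, so log₂(1/p) is an integer.
H = Σ p·log₂(1/p) = 1/32·5 + 1/32·5 + 1/16·4 + 1/8·3 + 1/4·2 + 1/16·4 + 1/16·4 + 1/8·3 + 1/4·2 = 2.8125 bits.

2.8125 bits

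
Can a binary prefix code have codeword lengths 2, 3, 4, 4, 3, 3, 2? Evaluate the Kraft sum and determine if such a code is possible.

1; yes

With common denominator 2^4 = 16: Σ 2^(−ℓᵢ) = 4/16 + 2/16 + 1/16 + 1/16 + 2/16 + 2/16 + 4/16 = 16/16 = 1.
Kraft's inequality requires Σ ≤ 1; here Σ = 1 ≤ 1, so such a prefix code exists.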